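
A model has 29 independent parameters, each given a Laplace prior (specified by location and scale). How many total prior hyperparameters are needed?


Each Laplace prior needs 2 hyperparameters (location and scale).
Total = 2 * 29 = 58

58


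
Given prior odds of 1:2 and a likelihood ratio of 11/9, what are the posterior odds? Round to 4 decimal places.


Posterior odds = prior odds * LR
Prior odds = 1/2 = 0.5
LR = 11/9 = 1.2222
Posterior odds = 0.5 * 1.2222 = 0.6111

0.6111


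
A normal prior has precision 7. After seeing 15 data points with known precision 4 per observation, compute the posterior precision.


In the conjugate normal model, precisions add:
tau_posterior = tau_prior + n * tau_data
= 7 + 15*4 = 67

67


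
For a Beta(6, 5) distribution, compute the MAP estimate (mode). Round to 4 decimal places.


MAP = mode = (a-1)/(a+b-2)
= (6-1)/(6+5-2)
= 5/9 = 0.5556

0.5556


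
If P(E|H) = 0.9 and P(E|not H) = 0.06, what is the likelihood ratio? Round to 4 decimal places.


Likelihood ratio = P(E|H) / P(E|not H)
= 0.9 / 0.06
= 15.0

15.0


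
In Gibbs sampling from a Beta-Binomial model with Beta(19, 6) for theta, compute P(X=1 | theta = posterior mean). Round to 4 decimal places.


Posterior mean = alpha/(alpha+beta) = 19/25 = 0.76
P(X=1|theta=mean) = theta = 0.76

0.76


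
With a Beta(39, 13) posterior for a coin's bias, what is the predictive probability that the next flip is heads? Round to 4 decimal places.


The predictive probability equals the posterior mean.
P(next = heads) = alpha / (alpha + beta)
= 39 / 52 = 0.75

0.75


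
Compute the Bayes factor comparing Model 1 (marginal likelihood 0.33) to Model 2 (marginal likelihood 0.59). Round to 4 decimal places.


BF12 = marginal likelihood of M1 / marginal likelihood of M2
= 0.33/0.59
= 0.5593

0.5593


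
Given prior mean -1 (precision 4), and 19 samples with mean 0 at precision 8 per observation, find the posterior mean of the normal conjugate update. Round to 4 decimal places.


The posterior mean is a precision-weighted average of prior and data.
Post. prec. = 4 + 152 = 156
Post. mean = (-4 + 0)/156 = -4/156 = -0.0256

-0.0256


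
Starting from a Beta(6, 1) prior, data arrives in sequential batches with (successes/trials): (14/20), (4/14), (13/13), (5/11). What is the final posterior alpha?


In sequential Bayesian updating, we sum all successes.
Total successes = 36
Final alpha = 6 + 36 = 42

42


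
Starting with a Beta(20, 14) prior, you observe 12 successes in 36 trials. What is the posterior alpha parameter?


For a Beta-Binomial conjugate model:
Posterior alpha = prior alpha + number of successes
= 20 + 12 = 32

32


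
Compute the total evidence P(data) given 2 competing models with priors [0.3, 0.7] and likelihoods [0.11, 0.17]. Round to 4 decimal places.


Marginal likelihood = sum P(model_i) * P(data|model_i)
Model 1: 0.3 * 0.11 = 0.033
Model 2: 0.7 * 0.17 = 0.119
Total = 0.152

0.152


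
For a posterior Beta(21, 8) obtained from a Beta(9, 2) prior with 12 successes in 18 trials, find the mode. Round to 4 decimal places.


Mode = (alpha - 1) / (alpha + beta - 2)
= 20 / 27
= 0.7407

0.7407


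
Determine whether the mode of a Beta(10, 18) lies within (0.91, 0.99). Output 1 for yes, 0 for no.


First find the mode: (a-1)/(a+b-2) = 0.3462
Is 0.3462 in (0.91, 0.99)? 0

0


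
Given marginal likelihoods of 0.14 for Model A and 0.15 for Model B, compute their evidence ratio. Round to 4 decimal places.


Ratio = ML(A) / ML(B) = 0.14/0.15
= 0.9333

0.9333


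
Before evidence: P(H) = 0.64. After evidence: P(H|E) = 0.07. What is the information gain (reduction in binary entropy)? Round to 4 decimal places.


Prior entropy = 0.9427
Posterior entropy = 0.3659
Information gain = 0.9427 - 0.3659 = 0.5768

0.5768


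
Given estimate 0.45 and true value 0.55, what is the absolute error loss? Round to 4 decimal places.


Absolute error = |estimate - true|
= |-0.1| = 0.1

0.1


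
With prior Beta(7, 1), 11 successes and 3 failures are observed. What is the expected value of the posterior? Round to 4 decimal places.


Posterior = Beta(18, 4)
E[theta] = alpha/(alpha+beta)
= 18/22 = 0.8182

0.8182


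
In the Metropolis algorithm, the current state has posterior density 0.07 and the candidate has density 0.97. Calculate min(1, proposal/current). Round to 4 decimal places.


Ratio = 0.97/0.07 = 13.8571
Acceptance probability = min(1, 13.8571)
= 1.0

1.0


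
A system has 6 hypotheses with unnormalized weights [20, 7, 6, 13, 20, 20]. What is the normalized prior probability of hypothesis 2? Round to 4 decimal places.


The normalized prior is the weight divided by the total.
Total weight = 86
P(H2) = 7 / 86 = 0.0814

0.0814


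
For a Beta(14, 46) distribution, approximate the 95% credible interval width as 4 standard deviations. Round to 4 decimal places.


Variance of Beta(a,b) = ab / ((a+b)^2 * (a+b+1))
= 14*46 / ((60)^2 * 61)
= 0.0029
SD = sqrt(0.0029) = 0.0542
Width = 4 * SD = 0.2166

0.2166


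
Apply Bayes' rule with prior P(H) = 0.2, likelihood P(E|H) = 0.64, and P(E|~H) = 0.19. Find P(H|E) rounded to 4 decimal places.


Step 1: Compute marginal P(E) = P(E|H)P(H) + P(E|~H)P(~H)
= 0.64*0.2 + 0.19*0.8 = 0.28
Step 2: P(H|E) = P(E|H)P(H)/P(E) = 0.128/0.28
= 0.4571

0.4571


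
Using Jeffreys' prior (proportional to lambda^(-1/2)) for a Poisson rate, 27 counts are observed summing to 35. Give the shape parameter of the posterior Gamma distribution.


Conjugate update: Gamma(prior_shape + S, prior_rate + n).
Prior shape = 0.5, prior rate = 0.
Posterior shape = 0.5 + S = 0.5 + 35 = 35.5

35.5


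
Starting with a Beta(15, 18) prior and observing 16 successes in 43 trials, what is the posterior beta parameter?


Posterior beta = prior beta + failures
Failures = 43 - 16 = 27
beta_post = 18 + 27 = 45

45


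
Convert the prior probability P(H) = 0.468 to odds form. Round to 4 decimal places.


P(not H) = 1 - 0.468 = 0.532
Odds = 0.468 / 0.532 = 0.8797

0.8797


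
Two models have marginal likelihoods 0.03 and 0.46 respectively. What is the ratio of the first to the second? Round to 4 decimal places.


Evidence ratio = 0.03 / 0.46
= 0.0652

0.0652


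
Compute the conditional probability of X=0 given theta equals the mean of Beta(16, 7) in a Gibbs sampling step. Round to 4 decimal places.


Mean of Beta(16, 7) = 0.6957
P(X=0 | theta=0.6957) = 0.3043

0.3043


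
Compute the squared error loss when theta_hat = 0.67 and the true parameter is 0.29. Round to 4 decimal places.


L = (theta_hat - theta_true)^2
= (0.67 - 0.29)^2
= 0.38^2 = 0.1444

0.1444


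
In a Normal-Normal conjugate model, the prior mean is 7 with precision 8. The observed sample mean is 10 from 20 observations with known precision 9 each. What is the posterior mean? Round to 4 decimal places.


Posterior precision = tau0 + n*tau = 8 + 20*9 = 188
Posterior mean = (tau0*mu0 + n*tau*xbar) / posterior_precision
= (8*7 + 20*9*10) / 188
= 1856 / 188 = 9.8723

9.8723


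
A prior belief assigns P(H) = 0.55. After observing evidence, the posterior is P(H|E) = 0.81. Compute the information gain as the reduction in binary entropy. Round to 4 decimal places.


H(prior) = -0.55*log2(0.55) - 0.45*log2(0.45)
= 0.9928
H(post) = -0.81*log2(0.81) - 0.19*log2(0.19)
= 0.7015
IG = 0.9928 - 0.7015 = 0.2913

0.2913


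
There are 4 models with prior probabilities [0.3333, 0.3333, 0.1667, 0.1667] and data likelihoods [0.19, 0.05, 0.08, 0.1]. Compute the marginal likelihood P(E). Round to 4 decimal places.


P(E) = sum over models of P(M_i) * P(E|M_i)
= 0.3333*0.19 + 0.3333*0.05 + 0.1667*0.08 + 0.1667*0.1
= 0.11

0.11


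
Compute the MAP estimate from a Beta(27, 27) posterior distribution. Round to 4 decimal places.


MAP = mode of Beta distribution
= (alpha - 1)/(alpha + beta - 2)
= (27-1)/(27+27-2)
= 26/52 = 0.5

0.5


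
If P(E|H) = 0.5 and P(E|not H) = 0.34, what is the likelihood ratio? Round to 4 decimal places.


Likelihood ratio = P(E|H) / P(E|not H)
= 0.5 / 0.34
= 1.4706

1.4706


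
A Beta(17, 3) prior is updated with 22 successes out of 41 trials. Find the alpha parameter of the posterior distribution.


In the Beta-Binomial conjugate update:
alpha_post = alpha_prior + successes
= 17 + 22
= 39

39


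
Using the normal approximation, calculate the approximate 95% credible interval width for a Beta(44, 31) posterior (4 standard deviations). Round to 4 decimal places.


Var(Beta) = 44*31/(75^2 * 76) = 0.0032
SD = 0.0565
Width ~ 4*SD = 0.2259

0.2259


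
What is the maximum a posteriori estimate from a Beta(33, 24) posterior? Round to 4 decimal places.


The MAP estimate equals the mode of the distribution.
Mode of Beta(a,b) = (a-1)/(a+b-2)
= 32/55
= 0.5818

0.5818


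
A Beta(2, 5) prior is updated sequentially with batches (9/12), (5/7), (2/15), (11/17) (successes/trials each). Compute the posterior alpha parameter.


Sequential conjugate updating is equivalent to a single batch update.
Total successes across all batches = 27
alpha_posterior = alpha_prior + total_successes = 2 + 27
= 29

29


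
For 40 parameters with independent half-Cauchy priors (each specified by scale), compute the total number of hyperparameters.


A half-Cauchy prior has 1 hyperparameter per parameter.
Total = 40 * 1 = 40

40


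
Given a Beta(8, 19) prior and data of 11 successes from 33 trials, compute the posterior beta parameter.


Number of failures = 33 - 11 = 22
Posterior beta = 19 + 22 = 41

41


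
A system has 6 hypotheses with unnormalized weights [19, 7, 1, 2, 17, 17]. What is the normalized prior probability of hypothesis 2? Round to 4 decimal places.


The normalized prior is the weight divided by the total.
Total weight = 63
P(H2) = 7 / 63 = 0.1111

0.1111


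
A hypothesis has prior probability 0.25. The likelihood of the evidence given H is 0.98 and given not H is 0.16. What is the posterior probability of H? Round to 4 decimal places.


Using Bayes' theorem:
P(E) = 0.25 * 0.98 + 0.75 * 0.16
P(E) = 0.365
P(H|E) = (0.25 * 0.98) / 0.365 = 0.6712

0.6712


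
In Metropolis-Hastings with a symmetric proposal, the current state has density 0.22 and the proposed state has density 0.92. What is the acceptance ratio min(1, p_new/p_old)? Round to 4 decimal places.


Ratio = p_new / p_old = 0.92 / 0.22 = 4.1818
Acceptance = min(1, 4.1818) = 1.0

1.0


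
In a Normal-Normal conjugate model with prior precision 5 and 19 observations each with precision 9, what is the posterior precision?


Posterior precision = prior precision + n * observation precision
= 5 + 19 * 9
= 5 + 171 = 176

176


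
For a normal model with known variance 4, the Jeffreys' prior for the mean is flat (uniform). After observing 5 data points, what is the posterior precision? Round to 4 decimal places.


Jeffreys' prior for normal mean (known variance) is flat.
Prior precision = 0.
Posterior precision = prior_prec + n/sigma^2 = 0 + 5/4
= 1.25

1.25


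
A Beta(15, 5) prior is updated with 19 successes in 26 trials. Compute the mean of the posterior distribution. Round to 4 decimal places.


After update: Beta(34, 12)
Mean = 34 / (34 + 12) = 34 / 46
= 0.7391

0.7391


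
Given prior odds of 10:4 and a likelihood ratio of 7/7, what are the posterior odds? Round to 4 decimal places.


Posterior odds = prior odds * LR
Prior odds = 10/4 = 2.5
LR = 7/7 = 1.0
Posterior odds = 2.5 * 1.0 = 2.5

2.5


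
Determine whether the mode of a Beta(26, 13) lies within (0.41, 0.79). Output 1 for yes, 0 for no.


First find the mode: (a-1)/(a+b-2) = 0.6757
Is 0.6757 in (0.41, 0.79)? 1

1


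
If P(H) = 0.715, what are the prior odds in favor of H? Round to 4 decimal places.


Prior odds = P(H) / (1 - P(H))
= 0.715 / 0.285
= 2.5088

2.5088


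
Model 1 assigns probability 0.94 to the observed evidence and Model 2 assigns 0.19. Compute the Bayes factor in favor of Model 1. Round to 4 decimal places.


BF = P(data|M1) / P(data|M2)
= 0.94 / 0.19 = 4.9474

4.9474


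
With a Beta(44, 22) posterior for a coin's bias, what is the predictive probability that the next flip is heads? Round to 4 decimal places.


The predictive probability equals the posterior mean.
P(next = heads) = alpha / (alpha + beta)
= 44 / 66 = 0.6667

0.6667


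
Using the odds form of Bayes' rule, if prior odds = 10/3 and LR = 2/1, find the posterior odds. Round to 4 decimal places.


Bayes' rule in odds form: posterior odds = prior odds * LR
= (10 * 2) / (3 * 1)
= 20/3 = 6.6667

6.6667


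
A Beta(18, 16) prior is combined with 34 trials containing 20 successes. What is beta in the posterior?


In conjugate updating:
beta_posterior = beta_prior + (n - k)
= 16 + (34 - 20)
= 16 + 14 = 30

30


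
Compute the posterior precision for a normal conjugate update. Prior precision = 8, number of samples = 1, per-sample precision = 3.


tau_post = tau_0 + n * tau
= 8 + 1 * 3 = 11

11


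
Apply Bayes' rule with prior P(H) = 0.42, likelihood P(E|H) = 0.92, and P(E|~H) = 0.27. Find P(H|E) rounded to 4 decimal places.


Step 1: Compute marginal P(E) = P(E|H)P(H) + P(E|~H)P(~H)
= 0.92*0.42 + 0.27*0.58 = 0.543
Step 2: P(H|E) = P(E|H)P(H)/P(E) = 0.3864/0.543
= 0.7116

0.7116


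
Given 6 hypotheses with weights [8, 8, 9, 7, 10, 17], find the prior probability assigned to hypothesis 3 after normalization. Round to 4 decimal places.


To normalize, divide each weight by the sum of all weights.
Sum = 59
Prior(H3) = 9/59 = 0.1525

0.1525


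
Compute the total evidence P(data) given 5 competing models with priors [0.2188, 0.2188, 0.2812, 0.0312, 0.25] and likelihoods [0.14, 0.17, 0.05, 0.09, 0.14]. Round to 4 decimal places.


Marginal likelihood = sum P(model_i) * P(data|model_i)
Model 1: 0.2188 * 0.14 = 0.0306
Model 2: 0.2188 * 0.17 = 0.0372
Model 3: 0.2812 * 0.05 = 0.0141
Model 4: 0.0312 * 0.09 = 0.0028
Model 5: 0.25 * 0.14 = 0.035
Total = 0.1197

0.1197


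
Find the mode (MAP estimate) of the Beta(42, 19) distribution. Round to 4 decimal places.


For Beta(a,b) with a,b > 1:
Mode = (a-1)/(a+b-2) = (42-1)/(61-2)
= 41/59 = 0.6949

0.6949


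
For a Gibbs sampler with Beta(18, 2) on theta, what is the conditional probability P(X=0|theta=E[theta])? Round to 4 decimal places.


E[theta] = 18/(18+2) = 0.9
P(X=0|theta) = 1 - theta = 0.1

0.1


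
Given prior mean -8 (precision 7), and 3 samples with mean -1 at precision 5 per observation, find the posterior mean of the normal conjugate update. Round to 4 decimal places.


The posterior mean is a precision-weighted average of prior and data.
Post. prec. = 7 + 15 = 22
Post. mean = (-56 + -15)/22 = -71/22 = -3.2273

-3.2273


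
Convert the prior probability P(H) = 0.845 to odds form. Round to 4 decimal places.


P(not H) = 1 - 0.845 = 0.155
Odds = 0.845 / 0.155 = 5.4516

5.4516


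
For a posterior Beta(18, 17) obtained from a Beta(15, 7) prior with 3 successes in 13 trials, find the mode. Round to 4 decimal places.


Mode = (alpha - 1) / (alpha + beta - 2)
= 17 / 33
= 0.5152

0.5152


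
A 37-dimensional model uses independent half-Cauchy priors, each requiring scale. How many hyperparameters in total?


Per parameter: 1 (scale).
Total = 37 * 1 = 37

37


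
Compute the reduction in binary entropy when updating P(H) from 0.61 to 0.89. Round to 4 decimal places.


H_before = -p*log2(p) - (1-p)*log2(1-p) for p=0.61: 0.9648
H_after for p=0.89: 0.4999
Reduction = 0.9648 - 0.4999 = 0.4649

0.4649


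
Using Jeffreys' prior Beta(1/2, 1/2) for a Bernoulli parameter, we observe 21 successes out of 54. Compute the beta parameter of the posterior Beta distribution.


Conjugate update: Beta(0.5 + k, 0.5 + n - k).
k = 21, n - k = 33
Posterior beta = 0.5 + (n - k) = 0.5 + 33 = 33.5

33.5


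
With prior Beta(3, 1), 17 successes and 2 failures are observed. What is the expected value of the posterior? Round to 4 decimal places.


Posterior = Beta(20, 3)
E[theta] = alpha/(alpha+beta)
= 20/23 = 0.8696

0.8696


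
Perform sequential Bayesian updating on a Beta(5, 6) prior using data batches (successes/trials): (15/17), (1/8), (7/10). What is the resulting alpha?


Accumulate successes: 23
Posterior alpha = prior alpha + sum of successes
= 5 + 23 = 28

28


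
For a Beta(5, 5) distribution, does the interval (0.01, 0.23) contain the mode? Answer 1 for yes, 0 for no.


Mode of Beta(a,b) = (a-1)/(a+b-2)
= (5-1)/(5+5-2) = 0.5
Check: 0.01 <= 0.5 <= 0.23?
Result: 0

0


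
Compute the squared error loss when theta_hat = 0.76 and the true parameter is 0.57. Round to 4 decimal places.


L = (theta_hat - theta_true)^2
= (0.76 - 0.57)^2
= 0.19^2 = 0.0361

0.0361


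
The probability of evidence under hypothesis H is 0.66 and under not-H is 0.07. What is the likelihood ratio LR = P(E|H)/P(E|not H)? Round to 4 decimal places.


LR = 0.66 / 0.07
= 9.4286

9.4286


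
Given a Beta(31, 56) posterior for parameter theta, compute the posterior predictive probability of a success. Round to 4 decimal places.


For a Beta-Bernoulli model, the predictive probability is the mean:
P(success) = 31/(31+56) = 31/87 = 0.3563

0.3563


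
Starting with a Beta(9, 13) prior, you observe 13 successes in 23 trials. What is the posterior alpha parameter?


For a Beta-Binomial conjugate model:
Posterior alpha = prior alpha + number of successes
= 9 + 13 = 22

22


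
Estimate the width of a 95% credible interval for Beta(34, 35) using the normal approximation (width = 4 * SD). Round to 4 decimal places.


For Beta(a,b): Var = ab/((a+b)^2(a+b+1))
Var = 0.0036, SD = 0.0598
Approximate 95% CI width = 4 * 0.0598 = 0.239

0.239


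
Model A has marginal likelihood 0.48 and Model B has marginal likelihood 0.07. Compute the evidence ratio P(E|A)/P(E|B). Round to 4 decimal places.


Evidence ratio = P(E|A) / P(E|B)
= 0.48 / 0.07
= 6.8571

6.8571


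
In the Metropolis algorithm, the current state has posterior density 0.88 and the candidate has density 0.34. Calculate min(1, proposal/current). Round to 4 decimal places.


Ratio = 0.34/0.88 = 0.3864
Acceptance probability = min(1, 0.3864)
= 0.3864

0.3864


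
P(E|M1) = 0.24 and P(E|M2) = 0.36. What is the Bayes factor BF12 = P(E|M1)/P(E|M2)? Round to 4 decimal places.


Bayes factor BF12 = P(E|M1) / P(E|M2)
= 0.24 / 0.36
= 0.6667

0.6667


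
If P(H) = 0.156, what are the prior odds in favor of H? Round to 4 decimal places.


Prior odds = P(H) / (1 - P(H))
= 0.156 / 0.844
= 0.1848

0.1848


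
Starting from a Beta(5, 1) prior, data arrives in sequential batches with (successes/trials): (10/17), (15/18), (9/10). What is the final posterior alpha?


In sequential Bayesian updating, we sum all successes.
Total successes = 34
Final alpha = 5 + 34 = 39

39


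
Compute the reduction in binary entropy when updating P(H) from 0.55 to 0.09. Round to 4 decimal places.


H_before = -p*log2(p) - (1-p)*log2(1-p) for p=0.55: 0.9928
H_after for p=0.09: 0.4365
Reduction = 0.9928 - 0.4365 = 0.5563

0.5563


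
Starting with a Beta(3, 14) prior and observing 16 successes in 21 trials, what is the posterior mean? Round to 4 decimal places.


Posterior parameters: alpha = 3 + 16 = 19
beta = 14 + 5 = 19
Posterior mean = alpha / (alpha + beta) = 19 / 38
= 0.5

0.5


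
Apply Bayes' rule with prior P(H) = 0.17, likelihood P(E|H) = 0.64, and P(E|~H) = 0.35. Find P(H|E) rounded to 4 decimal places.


Step 1: Compute marginal P(E) = P(E|H)P(H) + P(E|~H)P(~H)
= 0.64*0.17 + 0.35*0.83 = 0.3993
Step 2: P(H|E) = P(E|H)P(H)/P(E) = 0.1088/0.3993
= 0.2725

0.2725


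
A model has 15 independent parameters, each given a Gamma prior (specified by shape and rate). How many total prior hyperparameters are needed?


Each Gamma prior needs 2 hyperparameters (shape and rate).
Total = 2 * 15 = 30

30


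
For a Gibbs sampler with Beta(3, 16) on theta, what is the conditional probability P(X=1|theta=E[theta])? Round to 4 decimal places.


E[theta] = 3/(3+16) = 0.1579
P(X=1|theta) = theta = 0.1579

0.1579


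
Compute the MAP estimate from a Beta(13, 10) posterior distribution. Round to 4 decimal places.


MAP = mode of Beta distribution
= (alpha - 1)/(alpha + beta - 2)
= (13-1)/(13+10-2)
= 12/21 = 0.5714

0.5714


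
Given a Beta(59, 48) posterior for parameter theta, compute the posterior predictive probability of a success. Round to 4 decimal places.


For a Beta-Bernoulli model, the predictive probability is the mean:
P(success) = 59/(59+48) = 59/107 = 0.5514

0.5514


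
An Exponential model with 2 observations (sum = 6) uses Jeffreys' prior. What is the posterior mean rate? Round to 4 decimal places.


Posterior Gamma(2, 6)
E[lambda] = 2/6 = 0.3333

0.3333


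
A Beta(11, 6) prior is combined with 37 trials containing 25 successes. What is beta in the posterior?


In conjugate updating:
beta_posterior = beta_prior + (n - k)
= 6 + (37 - 25)
= 6 + 12 = 18

18


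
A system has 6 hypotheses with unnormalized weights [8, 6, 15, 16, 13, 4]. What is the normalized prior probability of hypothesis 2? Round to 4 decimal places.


The normalized prior is the weight divided by the total.
Total weight = 62
P(H2) = 6 / 62 = 0.0968

0.0968


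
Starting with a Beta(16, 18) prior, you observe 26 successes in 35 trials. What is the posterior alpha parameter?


For a Beta-Binomial conjugate model:
Posterior alpha = prior alpha + number of successes
= 16 + 26 = 42

42


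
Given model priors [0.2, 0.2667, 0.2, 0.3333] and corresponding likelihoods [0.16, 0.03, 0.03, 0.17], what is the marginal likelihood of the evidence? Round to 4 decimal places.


P(E) = sum_i P(M_i) P(E|M_i)
= 0.032 + 0.008 + 0.006 + 0.0567
= 0.1027

0.1027


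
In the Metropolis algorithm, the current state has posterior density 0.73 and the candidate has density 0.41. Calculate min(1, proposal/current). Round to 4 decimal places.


Ratio = 0.41/0.73 = 0.5616
Acceptance probability = min(1, 0.5616)
= 0.5616

0.5616


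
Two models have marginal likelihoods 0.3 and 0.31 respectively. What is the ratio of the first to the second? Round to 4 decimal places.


Evidence ratio = 0.3 / 0.31
= 0.9677

0.9677


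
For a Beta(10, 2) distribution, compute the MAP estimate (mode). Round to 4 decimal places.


MAP = mode = (a-1)/(a+b-2)
= (10-1)/(10+2-2)
= 9/10 = 0.9

0.9


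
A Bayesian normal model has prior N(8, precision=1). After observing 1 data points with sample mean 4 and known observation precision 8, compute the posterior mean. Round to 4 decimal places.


Posterior mean = (prior_precision * prior_mean + n * data_precision * data_mean) / (prior_precision + n * data_precision)
Numerator = 1*8 + 1*8*4 = 40
Denominator = 1 + 1*8 = 9
Posterior mean = 4.4444

4.4444


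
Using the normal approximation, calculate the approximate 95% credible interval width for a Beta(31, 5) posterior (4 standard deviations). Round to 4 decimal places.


Var(Beta) = 31*5/(36^2 * 37) = 0.0032
SD = 0.0569
Width ~ 4*SD = 0.2274

0.2274


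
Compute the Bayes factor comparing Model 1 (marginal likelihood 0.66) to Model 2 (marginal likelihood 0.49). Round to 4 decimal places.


BF12 = marginal likelihood of M1 / marginal likelihood of M2
= 0.66/0.49
= 1.3469

1.3469


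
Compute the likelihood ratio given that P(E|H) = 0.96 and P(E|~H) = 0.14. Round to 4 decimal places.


LR = P(E|H) / P(E|~H)
= 0.96 / 0.14 = 6.8571

6.8571


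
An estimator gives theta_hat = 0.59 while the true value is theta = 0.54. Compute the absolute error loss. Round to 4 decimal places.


The absolute error loss is |theta_hat - theta|
= |0.59 - 0.54|
= 0.05

0.05


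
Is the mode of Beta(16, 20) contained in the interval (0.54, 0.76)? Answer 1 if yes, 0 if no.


Mode = (a-1)/(a+b-2) = 15/34 = 0.4412
Interval: (0.54, 0.76)
Contains mode? 0

0


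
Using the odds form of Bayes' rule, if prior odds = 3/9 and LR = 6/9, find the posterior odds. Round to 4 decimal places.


Bayes' rule in odds form: posterior odds = prior odds * LR
= (3 * 6) / (9 * 9)
= 18/81 = 0.2222

0.2222


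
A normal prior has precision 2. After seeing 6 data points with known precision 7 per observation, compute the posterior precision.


In the conjugate normal model, precisions add:
tau_posterior = tau_prior + n * tau_data
= 2 + 6*7 = 44

44


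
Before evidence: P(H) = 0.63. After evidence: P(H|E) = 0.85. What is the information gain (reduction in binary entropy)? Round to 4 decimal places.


Prior entropy = 0.9507
Posterior entropy = 0.6098
Information gain = 0.9507 - 0.6098 = 0.3408

0.3408


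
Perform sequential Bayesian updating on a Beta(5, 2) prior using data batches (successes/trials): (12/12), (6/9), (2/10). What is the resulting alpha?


Accumulate successes: 20
Posterior alpha = prior alpha + sum of successes
= 5 + 20 = 25

25


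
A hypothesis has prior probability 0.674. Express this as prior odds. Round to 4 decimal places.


Odds = P(H) / P(not H) = 0.674 / 0.326
= 2.0675

2.0675


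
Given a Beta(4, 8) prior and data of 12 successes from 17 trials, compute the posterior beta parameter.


Number of failures = 17 - 12 = 5
Posterior beta = 8 + 5 = 13

13


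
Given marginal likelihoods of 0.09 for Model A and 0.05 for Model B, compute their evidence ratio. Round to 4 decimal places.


Ratio = ML(A) / ML(B) = 0.09/0.05
= 1.8

1.8


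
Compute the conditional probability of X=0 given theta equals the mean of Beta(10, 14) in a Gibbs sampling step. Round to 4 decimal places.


Mean of Beta(10, 14) = 0.4167
P(X=0 | theta=0.4167) = 0.5833

0.5833


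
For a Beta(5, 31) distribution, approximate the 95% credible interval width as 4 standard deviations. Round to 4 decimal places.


Variance of Beta(a,b) = ab / ((a+b)^2 * (a+b+1))
= 5*31 / ((36)^2 * 37)
= 0.0032
SD = sqrt(0.0032) = 0.0569
Width = 4 * SD = 0.2274

0.2274


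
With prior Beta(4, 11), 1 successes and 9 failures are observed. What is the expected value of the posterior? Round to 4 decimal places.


Posterior = Beta(5, 20)
E[theta] = alpha/(alpha+beta)
= 5/25 = 0.2

0.2


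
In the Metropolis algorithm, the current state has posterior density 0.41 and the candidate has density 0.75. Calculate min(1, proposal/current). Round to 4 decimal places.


Ratio = 0.75/0.41 = 1.8293
Acceptance probability = min(1, 1.8293)
= 1.0

1.0


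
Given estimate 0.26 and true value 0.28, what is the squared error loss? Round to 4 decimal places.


Squared error = (estimate - true)^2
Difference = -0.02
Loss = -0.02^2 = 0.0004

0.0004


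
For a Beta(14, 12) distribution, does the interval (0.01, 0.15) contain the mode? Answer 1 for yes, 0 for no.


Mode of Beta(a,b) = (a-1)/(a+b-2)
= (14-1)/(14+12-2) = 0.5417
Check: 0.01 <= 0.5417 <= 0.15?
Result: 0

0


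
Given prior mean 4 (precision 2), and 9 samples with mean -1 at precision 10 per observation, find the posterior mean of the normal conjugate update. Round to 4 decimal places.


The posterior mean is a precision-weighted average of prior and data.
Post. prec. = 2 + 90 = 92
Post. mean = (8 + -90)/92 = -82/92 = -0.8913

-0.8913


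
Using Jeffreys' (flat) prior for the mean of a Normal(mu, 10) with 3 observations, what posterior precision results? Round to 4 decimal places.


Flat prior means prior precision is 0.
Posterior precision = n / sigma^2 = 3/10 = 0.3

0.3


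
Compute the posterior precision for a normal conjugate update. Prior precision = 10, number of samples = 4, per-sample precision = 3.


tau_post = tau_0 + n * tau
= 10 + 4 * 3 = 22

22


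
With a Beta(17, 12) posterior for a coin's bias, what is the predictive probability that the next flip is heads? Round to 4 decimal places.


The predictive probability equals the posterior mean.
P(next = heads) = alpha / (alpha + beta)
= 17 / 29 = 0.5862

0.5862


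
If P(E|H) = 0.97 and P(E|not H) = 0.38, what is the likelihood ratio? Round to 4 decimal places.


Likelihood ratio = P(E|H) / P(E|not H)
= 0.97 / 0.38
= 2.5526

2.5526


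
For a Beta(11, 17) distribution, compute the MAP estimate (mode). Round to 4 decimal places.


MAP = mode = (a-1)/(a+b-2)
= (11-1)/(11+17-2)
= 10/26 = 0.3846

0.3846


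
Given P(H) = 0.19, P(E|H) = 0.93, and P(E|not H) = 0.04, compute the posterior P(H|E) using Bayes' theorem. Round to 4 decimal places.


By Bayes' theorem: P(H|E) = P(E|H)*P(H) / P(E)
P(E) = P(E|H)*P(H) + P(E|not H)*P(not H)
P(E) = 0.93*0.19 + 0.04*0.81 = 0.2091
P(H|E) = 0.93*0.19 / 0.2091 = 0.8451

0.8451


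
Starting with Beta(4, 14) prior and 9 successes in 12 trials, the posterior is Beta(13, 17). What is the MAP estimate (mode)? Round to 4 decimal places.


The mode of Beta(a, b) when a > 1 and b > 1 is (a-1)/(a+b-2)
= (13 - 1) / (13 + 17 - 2)
= 12 / 28
= 0.4286

0.4286


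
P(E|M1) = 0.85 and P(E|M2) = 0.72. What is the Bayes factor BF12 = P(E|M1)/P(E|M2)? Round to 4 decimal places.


Bayes factor BF12 = P(E|M1) / P(E|M2)
= 0.85 / 0.72
= 1.1806

1.1806


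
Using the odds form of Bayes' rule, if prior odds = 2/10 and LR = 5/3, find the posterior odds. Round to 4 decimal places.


Bayes' rule in odds form: posterior odds = prior odds * LR
= (2 * 5) / (10 * 3)
= 10/30 = 0.3333

0.3333


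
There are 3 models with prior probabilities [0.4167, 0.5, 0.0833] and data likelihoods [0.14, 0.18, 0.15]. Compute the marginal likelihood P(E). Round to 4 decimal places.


P(E) = sum over models of P(M_i) * P(E|M_i)
= 0.4167*0.14 + 0.5*0.18 + 0.0833*0.15
= 0.1608

0.1608


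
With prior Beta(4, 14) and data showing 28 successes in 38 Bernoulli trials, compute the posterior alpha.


Conjugate update: alpha_posterior = alpha_prior + k
= 4 + 28 = 32

32


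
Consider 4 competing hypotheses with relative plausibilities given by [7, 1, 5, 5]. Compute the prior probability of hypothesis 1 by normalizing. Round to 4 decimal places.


Sum of weights = 7 + 1 + 5 + 5 = 18
Normalized prior for H1 = 7 / 18
= 0.3889

0.3889


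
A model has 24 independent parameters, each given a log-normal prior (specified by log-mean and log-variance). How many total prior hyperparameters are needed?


Each log-normal prior needs 2 hyperparameters (log-mean and log-variance).
Total = 2 * 24 = 48

48


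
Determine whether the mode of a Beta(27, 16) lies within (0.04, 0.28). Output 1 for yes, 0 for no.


First find the mode: (a-1)/(a+b-2) = 0.6341
Is 0.6341 in (0.04, 0.28)? 0

0


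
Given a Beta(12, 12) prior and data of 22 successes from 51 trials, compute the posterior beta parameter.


Number of failures = 51 - 22 = 29
Posterior beta = 12 + 29 = 41

41


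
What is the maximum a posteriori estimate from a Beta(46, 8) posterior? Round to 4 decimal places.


The MAP estimate equals the mode of the distribution.
Mode of Beta(a,b) = (a-1)/(a+b-2)
= 45/52
= 0.8654

0.8654


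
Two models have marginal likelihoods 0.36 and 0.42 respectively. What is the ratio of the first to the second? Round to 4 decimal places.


Evidence ratio = 0.36 / 0.42
= 0.8571

0.8571


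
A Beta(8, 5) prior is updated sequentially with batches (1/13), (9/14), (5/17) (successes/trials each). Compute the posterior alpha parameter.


Sequential conjugate updating is equivalent to a single batch update.
Total successes across all batches = 15
alpha_posterior = alpha_prior + total_successes = 8 + 15
= 23

23


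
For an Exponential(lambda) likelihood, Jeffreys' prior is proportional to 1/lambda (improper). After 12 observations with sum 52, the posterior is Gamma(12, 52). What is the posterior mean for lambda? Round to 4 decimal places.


Posterior = Gamma(n, sum_x) = Gamma(12, 52)
Posterior mean = shape/rate = 12/52
= 0.2308

0.2308


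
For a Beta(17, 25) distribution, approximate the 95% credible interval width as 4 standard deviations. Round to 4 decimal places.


Variance of Beta(a,b) = ab / ((a+b)^2 * (a+b+1))
= 17*25 / ((42)^2 * 43)
= 0.0056
SD = sqrt(0.0056) = 0.0749
Width = 4 * SD = 0.2994

0.2994


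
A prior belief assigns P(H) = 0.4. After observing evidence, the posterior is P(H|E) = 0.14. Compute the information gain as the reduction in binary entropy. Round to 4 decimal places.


H(prior) = -0.4*log2(0.4) - 0.6*log2(0.6)
= 0.971
H(post) = -0.14*log2(0.14) - 0.86*log2(0.86)
= 0.5842
IG = 0.971 - 0.5842 = 0.3867

0.3867


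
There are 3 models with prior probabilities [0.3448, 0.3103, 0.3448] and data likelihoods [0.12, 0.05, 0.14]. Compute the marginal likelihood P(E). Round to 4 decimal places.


P(E) = sum over models of P(M_i) * P(E|M_i)
= 0.3448*0.12 + 0.3103*0.05 + 0.3448*0.14
= 0.1052

0.1052


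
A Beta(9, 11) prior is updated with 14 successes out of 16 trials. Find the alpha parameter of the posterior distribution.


In the Beta-Binomial conjugate update:
alpha_post = alpha_prior + successes
= 9 + 14
= 23

23


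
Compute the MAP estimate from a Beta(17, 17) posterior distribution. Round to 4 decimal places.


MAP = mode of Beta distribution
= (alpha - 1)/(alpha + beta - 2)
= (17-1)/(17+17-2)
= 16/32 = 0.5

0.5


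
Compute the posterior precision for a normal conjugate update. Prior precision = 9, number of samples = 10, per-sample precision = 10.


tau_post = tau_0 + n * tau
= 9 + 10 * 10 = 109

109


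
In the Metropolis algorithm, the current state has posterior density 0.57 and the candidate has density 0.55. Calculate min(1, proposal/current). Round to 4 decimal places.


Ratio = 0.55/0.57 = 0.9649
Acceptance probability = min(1, 0.9649)
= 0.9649

0.9649


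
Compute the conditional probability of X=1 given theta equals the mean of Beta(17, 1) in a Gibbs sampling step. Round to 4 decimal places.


Mean of Beta(17, 1) = 0.9444
P(X=1 | theta=0.9444) = 0.9444

0.9444


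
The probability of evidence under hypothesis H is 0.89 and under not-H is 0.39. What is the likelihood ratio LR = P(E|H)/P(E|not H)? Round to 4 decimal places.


LR = 0.89 / 0.39
= 2.2821

2.2821


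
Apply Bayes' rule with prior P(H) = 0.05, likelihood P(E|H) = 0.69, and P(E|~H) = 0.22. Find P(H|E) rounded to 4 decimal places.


Step 1: Compute marginal P(E) = P(E|H)P(H) + P(E|~H)P(~H)
= 0.69*0.05 + 0.22*0.95 = 0.2435
Step 2: P(H|E) = P(E|H)P(H)/P(E) = 0.0345/0.2435
= 0.1417

0.1417


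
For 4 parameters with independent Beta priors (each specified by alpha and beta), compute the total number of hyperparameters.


A Beta prior has 2 hyperparameters per parameter.
Total = 4 * 2 = 8

8


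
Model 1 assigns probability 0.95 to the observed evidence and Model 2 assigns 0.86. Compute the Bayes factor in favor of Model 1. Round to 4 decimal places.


BF = P(data|M1) / P(data|M2)
= 0.95 / 0.86 = 1.1047

1.1047


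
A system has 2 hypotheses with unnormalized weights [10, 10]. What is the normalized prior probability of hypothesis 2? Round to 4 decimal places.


The normalized prior is the weight divided by the total.
Total weight = 20
P(H2) = 10 / 20 = 0.5

0.5


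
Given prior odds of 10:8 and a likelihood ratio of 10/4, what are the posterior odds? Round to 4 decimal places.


Posterior odds = prior odds * LR
Prior odds = 10/8 = 1.25
LR = 10/4 = 2.5
Posterior odds = 1.25 * 2.5 = 3.125

3.125


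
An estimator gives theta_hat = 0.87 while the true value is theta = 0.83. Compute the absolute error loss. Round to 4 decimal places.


The absolute error loss is |theta_hat - theta|
= |0.87 - 0.83|
= 0.04

0.04


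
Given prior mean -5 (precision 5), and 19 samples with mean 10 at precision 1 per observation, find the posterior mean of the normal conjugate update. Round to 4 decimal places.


The posterior mean is a precision-weighted average of prior and data.
Post. prec. = 5 + 19 = 24
Post. mean = (-25 + 190)/24 = 165/24 = 6.875

6.875


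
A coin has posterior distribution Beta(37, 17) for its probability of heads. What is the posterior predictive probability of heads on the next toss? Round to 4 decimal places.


Posterior predictive = E[theta] = alpha/(alpha+beta)
= 37/54
= 0.6852

0.6852


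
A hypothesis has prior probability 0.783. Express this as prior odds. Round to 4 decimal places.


Odds = P(H) / P(not H) = 0.783 / 0.217
= 3.6083

3.6083


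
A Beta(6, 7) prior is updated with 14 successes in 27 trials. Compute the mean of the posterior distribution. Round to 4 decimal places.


After update: Beta(20, 20)
Mean = 20 / (20 + 20) = 20 / 40
= 0.5

0.5


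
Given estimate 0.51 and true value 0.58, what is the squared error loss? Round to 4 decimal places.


Squared error = (estimate - true)^2
Difference = -0.07
Loss = -0.07^2 = 0.0049

0.0049


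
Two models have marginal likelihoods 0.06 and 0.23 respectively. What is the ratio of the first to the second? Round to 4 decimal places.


Evidence ratio = 0.06 / 0.23
= 0.2609

0.2609


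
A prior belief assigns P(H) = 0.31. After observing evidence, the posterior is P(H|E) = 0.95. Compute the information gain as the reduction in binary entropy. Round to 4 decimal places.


H(prior) = -0.31*log2(0.31) - 0.69*log2(0.69)
= 0.8932
H(post) = -0.95*log2(0.95) - 0.05*log2(0.05)
= 0.2864
IG = 0.8932 - 0.2864 = 0.6068

0.6068


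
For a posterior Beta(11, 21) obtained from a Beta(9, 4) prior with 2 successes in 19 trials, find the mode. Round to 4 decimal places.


Mode = (alpha - 1) / (alpha + beta - 2)
= 10 / 30
= 0.3333

0.3333


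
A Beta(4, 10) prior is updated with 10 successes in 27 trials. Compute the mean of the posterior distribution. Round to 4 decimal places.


After update: Beta(14, 27)
Mean = 14 / (14 + 27) = 14 / 41
= 0.3415

0.3415


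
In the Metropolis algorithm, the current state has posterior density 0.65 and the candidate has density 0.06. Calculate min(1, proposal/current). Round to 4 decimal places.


Ratio = 0.06/0.65 = 0.0923
Acceptance probability = min(1, 0.0923)
= 0.0923

0.0923


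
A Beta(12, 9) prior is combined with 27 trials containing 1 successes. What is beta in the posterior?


In conjugate updating:
beta_posterior = beta_prior + (n - k)
= 9 + (27 - 1)
= 9 + 26 = 35

35


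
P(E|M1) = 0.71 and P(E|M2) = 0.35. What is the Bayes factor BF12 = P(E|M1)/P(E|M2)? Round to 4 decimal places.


Bayes factor BF12 = P(E|M1) / P(E|M2)
= 0.71 / 0.35
= 2.0286

2.0286


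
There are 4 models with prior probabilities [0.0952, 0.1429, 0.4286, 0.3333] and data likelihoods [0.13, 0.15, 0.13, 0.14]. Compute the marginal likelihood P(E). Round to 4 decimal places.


P(E) = sum over models of P(M_i) * P(E|M_i)
= 0.0952*0.13 + 0.1429*0.15 + 0.4286*0.13 + 0.3333*0.14
= 0.1362

0.1362


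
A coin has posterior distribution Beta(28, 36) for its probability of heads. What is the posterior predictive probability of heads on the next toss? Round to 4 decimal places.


Posterior predictive = E[theta] = alpha/(alpha+beta)
= 28/64
= 0.4375

0.4375


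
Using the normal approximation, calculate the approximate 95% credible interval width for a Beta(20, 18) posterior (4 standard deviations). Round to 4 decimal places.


Var(Beta) = 20*18/(38^2 * 39) = 0.0064
SD = 0.08
Width ~ 4*SD = 0.3198

0.3198


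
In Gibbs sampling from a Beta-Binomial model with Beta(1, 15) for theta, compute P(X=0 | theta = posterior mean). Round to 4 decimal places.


Posterior mean = alpha/(alpha+beta) = 1/16 = 0.0625
P(X=0|theta=mean) = 1 - theta = 0.9375

0.9375


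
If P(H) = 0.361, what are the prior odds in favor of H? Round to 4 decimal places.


Prior odds = P(H) / (1 - P(H))
= 0.361 / 0.639
= 0.5649

0.5649


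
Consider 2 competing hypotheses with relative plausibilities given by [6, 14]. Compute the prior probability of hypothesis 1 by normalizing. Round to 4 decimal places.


Sum of weights = 6 + 14 = 20
Normalized prior for H1 = 6 / 20
= 0.3

0.3
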